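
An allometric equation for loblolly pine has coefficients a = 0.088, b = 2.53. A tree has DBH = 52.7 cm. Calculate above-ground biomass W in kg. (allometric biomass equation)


Formula: W = a * DBH^b  (allometric power law)
DBH^b = 52.7^2.53 = 22708.1031
W = 0.088 * 22708.1031 = 1998.3 kg

1998.3


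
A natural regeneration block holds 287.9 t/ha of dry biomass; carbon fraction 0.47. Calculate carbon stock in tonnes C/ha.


Formula: Carbon Stock = Biomass * Carbon Fraction
C = 287.9 t/ha * 0.47
C = 135.3 t C/ha

135.3


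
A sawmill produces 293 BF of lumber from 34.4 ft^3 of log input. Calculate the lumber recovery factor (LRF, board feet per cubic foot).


Formula: LRF = Lumber Output (BF) / Log Input (ft^3)
LRF = 293 BF / 34.4 ft^3
LRF = 8.52 BF/ft^3

8.52


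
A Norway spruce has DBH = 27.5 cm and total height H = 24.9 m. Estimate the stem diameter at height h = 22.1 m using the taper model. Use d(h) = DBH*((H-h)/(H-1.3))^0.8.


Taper: d(h) = DBH * ((H - h) / (H - 1.3))^0.8
Numerator = H - h = 24.9 - 22.1 = 2.8 m
Denominator = H - 1.3 = 24.9 - 1.3 = 23.6 m
Ratio = 2.8 / 23.6 = 0.11864
d = 27.5 * 0.11864^0.8 = 5.0 cm

5.0


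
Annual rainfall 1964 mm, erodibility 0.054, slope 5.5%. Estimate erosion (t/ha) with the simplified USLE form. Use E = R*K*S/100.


Formula: E = R * K * S / 100  (simplified USLE)
R * K = 1964 * 0.054 = 106.056
E = 106.056 * 5.5 / 100 = 5.83 t/ha

5.83


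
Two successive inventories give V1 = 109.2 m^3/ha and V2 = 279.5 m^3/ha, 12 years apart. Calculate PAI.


Formula: PAI = (V_T2 - V_T1) / (T2 - T1)
Volume increment = 279.5 - 109.2 = 170.3 m^3/ha
PAI = 170.3 / 12 = 14.19 m^3/ha/year

14.19


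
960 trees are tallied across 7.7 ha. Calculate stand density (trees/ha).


Formula: Stand Density = N_trees / Area_ha
Density = 960 trees / 7.7 ha
Density = 125 trees/ha

125


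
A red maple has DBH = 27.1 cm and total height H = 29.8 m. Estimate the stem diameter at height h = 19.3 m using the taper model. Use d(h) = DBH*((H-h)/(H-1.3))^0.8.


Taper: d(h) = DBH * ((H - h) / (H - 1.3))^0.8
Numerator = H - h = 29.8 - 19.3 = 10.5 m
Denominator = H - 1.3 = 29.8 - 1.3 = 28.5 m
Ratio = 10.5 / 28.5 = 0.36842
d = 27.1 * 0.36842^0.8 = 12.2 cm

12.2


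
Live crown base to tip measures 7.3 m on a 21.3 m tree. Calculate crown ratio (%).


Formula: Crown Ratio = (Crown Length / Total Height) * 100
CR = (7.3 m / 21.3 m) * 100
CR = 0.3427 * 100 = 34.3%

34.3


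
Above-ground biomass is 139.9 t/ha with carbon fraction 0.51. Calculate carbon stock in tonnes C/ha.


Formula: Carbon Stock = Biomass * Carbon Fraction
C = 139.9 t/ha * 0.51
C = 71.3 t C/ha

71.3


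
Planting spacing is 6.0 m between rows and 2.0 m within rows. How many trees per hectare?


Formula: TPH = 10000 m^2/ha / (spacing_x * spacing_y)
Area per tree = 6.0 m * 2.0 m = 12.0 m^2
TPH = 10000 / 12.0 = 833 trees/ha

833


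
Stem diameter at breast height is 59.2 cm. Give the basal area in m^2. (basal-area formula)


Formula: BA = pi * (DBH/2)^2 / 10000  (cm^2 to m^2)
Radius = DBH/2 = 59.2/2 = 29.6 cm
BA = pi * 29.6^2 / 10000
   = 2752.5378 cm^2 / 10000
   = 0.2753 m^2

0.2753


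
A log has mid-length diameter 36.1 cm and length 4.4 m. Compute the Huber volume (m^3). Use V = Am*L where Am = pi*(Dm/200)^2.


Huber: V = Am * L,  Am = pi*(Dm/200)^2
Am = pi*(36.1/200)^2 = 0.102354 m^2
V = 0.102354*4.4 = 0.4504 m^3

0.4504


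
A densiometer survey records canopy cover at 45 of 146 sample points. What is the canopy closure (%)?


Formula: Canopy closure = covered points / total points * 100
Closure = 45 / 146 * 100
Closure = 0.3082 * 100 = 30.8%

30.8


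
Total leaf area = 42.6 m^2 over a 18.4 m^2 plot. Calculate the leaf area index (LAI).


Formula: LAI = total leaf area / ground area  (dimensionless)
LAI = 42.6 m^2 / 18.4 m^2
LAI = 2.32

2.32


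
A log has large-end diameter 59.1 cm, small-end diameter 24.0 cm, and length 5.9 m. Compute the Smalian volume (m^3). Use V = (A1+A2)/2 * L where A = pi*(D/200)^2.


Smalian: V = (A1 + A2)/2 * L,  A = pi*(D/200)^2
A1 = pi*(59.1/200)^2 = 0.274325 m^2
A2 = pi*(24.0/200)^2 = 0.045239 m^2
V = (0.274325+0.045239)/2*5.9 = 0.9427 m^3

0.9427


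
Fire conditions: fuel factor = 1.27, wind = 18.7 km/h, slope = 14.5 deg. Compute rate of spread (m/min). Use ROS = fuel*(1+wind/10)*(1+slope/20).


Formula: ROS = fuel * (1 + wind/10) * (1 + slope/20)
Wind factor = 1 + 18.7/10 = 2.87
Slope factor = 1 + 14.5/20 = 1.725
ROS = 1.27 * 2.87 * 1.725 = 6.29 m/min

6.29


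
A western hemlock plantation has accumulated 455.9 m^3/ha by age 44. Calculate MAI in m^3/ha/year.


Formula: MAI = Total Volume / Stand Age
MAI = 455.9 m^3/ha / 44 years
MAI = 10.36 m^3/ha/year

10.36


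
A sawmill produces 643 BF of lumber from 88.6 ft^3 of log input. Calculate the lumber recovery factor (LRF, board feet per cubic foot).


Formula: LRF = Lumber Output (BF) / Log Input (ft^3)
LRF = 643 BF / 88.6 ft^3
LRF = 7.26 BF/ft^3

7.26


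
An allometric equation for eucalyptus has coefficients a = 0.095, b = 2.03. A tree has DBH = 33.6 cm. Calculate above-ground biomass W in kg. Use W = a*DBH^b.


Formula: W = a * DBH^b  (allometric power law)
DBH^b = 33.6^2.03 = 1254.4944
W = 0.095 * 1254.4944 = 119.2 kg

119.2


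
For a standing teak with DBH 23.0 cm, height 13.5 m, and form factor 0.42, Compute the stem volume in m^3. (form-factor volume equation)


Formula: V = pi * (DBH/200)^2 * H * ff
Radius = DBH/200 = 23.0/200 = 0.115 m
Radius^2 = 0.115^2 = 0.013225 m^2
V = pi * 0.013225 * 13.5 * 0.42
V = 0.236 m^3

0.236


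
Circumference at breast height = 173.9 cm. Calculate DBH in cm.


Formula: DBH = C / pi
DBH = 173.9 / pi
pi = 3.14159...
DBH = 55.4 cm

55.4


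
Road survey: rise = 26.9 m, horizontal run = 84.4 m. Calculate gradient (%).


Formula: Gradient = rise / run * 100
Gradient = 26.9 / 84.4 * 100 = 31.9%

31.9


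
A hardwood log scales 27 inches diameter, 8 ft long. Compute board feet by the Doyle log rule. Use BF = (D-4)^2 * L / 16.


Doyle: BF = (D - 4)^2 * L / 16
Adjusted diameter = 27 - 4 = 23 in
(D-4)^2 = 23^2 = 529
BF = 529 * 8 / 16 = 265 BF

265


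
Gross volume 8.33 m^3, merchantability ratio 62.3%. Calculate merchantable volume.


Formula: MV = V_total * (merchantable_pct / 100)
Merchantable fraction = 62.3% / 100 = 0.623
MV = 8.33 m^3 * 0.623 = 5.19 m^3

5.19


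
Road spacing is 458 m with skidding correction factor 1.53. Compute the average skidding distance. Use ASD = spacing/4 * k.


Formula: ASD = (spacing / 4) * correction
Uncorrected distance = spacing / 4 = 458 / 4 = 114.5 m
ASD = 114.5 * 1.53 = 175 m

175


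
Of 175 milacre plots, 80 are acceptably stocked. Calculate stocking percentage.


Formula: Stocking % = stocked plots / total plots * 100
Stocking = 80 / 175 * 100
Stocking = 0.4571 * 100 = 45.7%

45.7


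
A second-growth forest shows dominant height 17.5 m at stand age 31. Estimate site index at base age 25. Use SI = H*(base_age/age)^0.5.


Formula: SI = H_dom * (base_age / age)^0.5
Age ratio = 25 / 31 = 0.80645
sqrt(age_ratio) = 0.89803
SI = 17.5 * 0.89803 = 15.7 m

15.7


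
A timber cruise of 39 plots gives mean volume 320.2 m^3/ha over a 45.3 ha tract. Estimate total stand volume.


Formula: Total Volume = Mean Volume per ha * Total Area
Total Volume = 320.2 m^3/ha * 45.3 ha
Total Volume = 14505 m^3

14505


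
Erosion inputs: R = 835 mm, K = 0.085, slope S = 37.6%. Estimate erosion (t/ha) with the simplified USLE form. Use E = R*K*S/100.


Formula: E = R * K * S / 100  (simplified USLE)
R * K = 835 * 0.085 = 70.975
E = 70.975 * 37.6 / 100 = 26.69 t/ha

26.69


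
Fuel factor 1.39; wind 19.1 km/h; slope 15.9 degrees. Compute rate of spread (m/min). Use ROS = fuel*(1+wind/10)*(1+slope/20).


Formula: ROS = fuel * (1 + wind/10) * (1 + slope/20)
Wind factor = 1 + 19.1/10 = 2.91
Slope factor = 1 + 15.9/20 = 1.795
ROS = 1.39 * 2.91 * 1.795 = 7.26 m/min

7.26


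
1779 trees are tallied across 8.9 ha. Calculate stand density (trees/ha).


Formula: Stand Density = N_trees / Area_ha
Density = 1779 trees / 8.9 ha
Density = 200 trees/ha

200


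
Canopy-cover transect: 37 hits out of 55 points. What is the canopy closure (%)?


Formula: Canopy closure = covered points / total points * 100
Closure = 37 / 55 * 100
Closure = 0.6727 * 100 = 67.3%

67.3


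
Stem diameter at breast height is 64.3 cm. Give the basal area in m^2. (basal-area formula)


Formula: BA = pi * (DBH/2)^2 / 10000  (cm^2 to m^2)
Radius = DBH/2 = 64.3/2 = 32.15 cm
BA = pi * 32.15^2 / 10000
   = 3247.2209 cm^2 / 10000
   = 0.3247 m^2

0.3247


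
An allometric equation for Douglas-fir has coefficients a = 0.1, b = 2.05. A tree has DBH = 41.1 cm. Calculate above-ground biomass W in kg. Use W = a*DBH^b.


Formula: W = a * DBH^b  (allometric power law)
DBH^b = 41.1^2.05 = 2034.1161
W = 0.1 * 2034.1161 = 203.4 kg

203.4


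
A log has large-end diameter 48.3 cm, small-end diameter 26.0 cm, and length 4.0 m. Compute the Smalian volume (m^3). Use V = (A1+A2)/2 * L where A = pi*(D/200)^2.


Smalian: V = (A1 + A2)/2 * L,  A = pi*(D/200)^2
A1 = pi*(48.3/200)^2 = 0.183225 m^2
A2 = pi*(26.0/200)^2 = 0.053093 m^2
V = (0.183225+0.053093)/2*4.0 = 0.4726 m^3

0.4726


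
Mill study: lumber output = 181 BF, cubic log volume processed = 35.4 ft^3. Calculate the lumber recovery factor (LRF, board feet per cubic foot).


Formula: LRF = Lumber Output (BF) / Log Input (ft^3)
LRF = 181 BF / 35.4 ft^3
LRF = 5.11 BF/ft^3

5.11


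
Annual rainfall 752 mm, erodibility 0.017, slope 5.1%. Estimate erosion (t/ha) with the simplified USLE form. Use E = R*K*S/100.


Formula: E = R * K * S / 100  (simplified USLE)
R * K = 752 * 0.017 = 12.784
E = 12.784 * 5.1 / 100 = 0.65 t/ha

0.65


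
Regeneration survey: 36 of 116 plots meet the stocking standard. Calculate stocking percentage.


Formula: Stocking % = stocked plots / total plots * 100
Stocking = 36 / 116 * 100
Stocking = 0.3103 * 100 = 31.0%

31.0


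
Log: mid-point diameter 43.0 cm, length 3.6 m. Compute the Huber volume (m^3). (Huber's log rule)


Huber: V = Am * L,  Am = pi*(Dm/200)^2
Am = pi*(43.0/200)^2 = 0.14522 m^2
V = 0.14522*3.6 = 0.5228 m^3

0.5228


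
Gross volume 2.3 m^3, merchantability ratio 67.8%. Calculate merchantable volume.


Formula: MV = V_total * (merchantable_pct / 100)
Merchantable fraction = 67.8% / 100 = 0.678
MV = 2.3 m^3 * 0.678 = 1.559 m^3

1.559


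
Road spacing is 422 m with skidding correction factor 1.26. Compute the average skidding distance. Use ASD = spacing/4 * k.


Formula: ASD = (spacing / 4) * correction
Uncorrected distance = spacing / 4 = 422 / 4 = 105.5 m
ASD = 105.5 * 1.26 = 133 m

133


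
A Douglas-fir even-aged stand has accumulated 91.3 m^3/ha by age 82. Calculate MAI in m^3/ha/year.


Formula: MAI = Total Volume / Stand Age
MAI = 91.3 m^3/ha / 82 years
MAI = 1.11 m^3/ha/year

1.11


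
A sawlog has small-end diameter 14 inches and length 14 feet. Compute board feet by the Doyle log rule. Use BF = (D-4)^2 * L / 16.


Doyle: BF = (D - 4)^2 * L / 16
Adjusted diameter = 14 - 4 = 10 in
(D-4)^2 = 10^2 = 100
BF = 100 * 14 / 16 = 88 BF

88


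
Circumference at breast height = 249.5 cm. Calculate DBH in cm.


Formula: DBH = C / pi
DBH = 249.5 / pi
pi = 3.14159...
DBH = 79.4 cm

79.4


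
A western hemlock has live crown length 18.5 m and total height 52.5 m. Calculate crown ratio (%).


Formula: Crown Ratio = (Crown Length / Total Height) * 100
CR = (18.5 m / 52.5 m) * 100
CR = 0.3524 * 100 = 35.2%

35.2


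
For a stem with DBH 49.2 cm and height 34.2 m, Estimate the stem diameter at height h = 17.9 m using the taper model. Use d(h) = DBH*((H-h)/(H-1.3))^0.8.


Taper: d(h) = DBH * ((H - h) / (H - 1.3))^0.8
Numerator = H - h = 34.2 - 17.9 = 16.3 m
Denominator = H - 1.3 = 34.2 - 1.3 = 32.9 m
Ratio = 16.3 / 32.9 = 0.49544
d = 49.2 * 0.49544^0.8 = 28.1 cm

28.1


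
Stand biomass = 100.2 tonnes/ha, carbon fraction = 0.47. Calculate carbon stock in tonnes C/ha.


Formula: Carbon Stock = Biomass * Carbon Fraction
C = 100.2 t/ha * 0.47
C = 47.1 t C/ha

47.1


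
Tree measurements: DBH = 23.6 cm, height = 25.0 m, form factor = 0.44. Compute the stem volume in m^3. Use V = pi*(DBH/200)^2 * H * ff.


Formula: V = pi * (DBH/200)^2 * H * ff
Radius = DBH/200 = 23.6/200 = 0.118 m
Radius^2 = 0.118^2 = 0.013924 m^2
V = pi * 0.013924 * 25.0 * 0.44
V = 0.481 m^3

0.481


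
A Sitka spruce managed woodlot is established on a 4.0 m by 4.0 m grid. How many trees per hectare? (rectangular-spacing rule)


Formula: TPH = 10000 m^2/ha / (spacing_x * spacing_y)
Area per tree = 4.0 m * 4.0 m = 16.0 m^2
TPH = 10000 / 16.0 = 625 trees/ha

625


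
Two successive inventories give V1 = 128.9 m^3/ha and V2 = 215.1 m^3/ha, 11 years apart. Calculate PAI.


Formula: PAI = (V_T2 - V_T1) / (T2 - T1)
Volume increment = 215.1 - 128.9 = 86.2 m^3/ha
PAI = 86.2 / 11 = 7.84 m^3/ha/year

7.84


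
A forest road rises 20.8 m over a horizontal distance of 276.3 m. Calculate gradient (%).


Formula: Gradient = rise / run * 100
Gradient = 20.8 / 276.3 * 100 = 7.5%

7.5


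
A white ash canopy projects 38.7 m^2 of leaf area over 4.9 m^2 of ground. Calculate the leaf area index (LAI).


Formula: LAI = total leaf area / ground area  (dimensionless)
LAI = 38.7 m^2 / 4.9 m^2
LAI = 7.9

7.9


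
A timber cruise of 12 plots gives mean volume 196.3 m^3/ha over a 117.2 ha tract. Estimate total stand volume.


Formula: Total Volume = Mean Volume per ha * Total Area
Total Volume = 196.3 m^3/ha * 117.2 ha
Total Volume = 23006 m^3

23006


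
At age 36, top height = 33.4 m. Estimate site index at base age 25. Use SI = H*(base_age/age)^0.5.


Formula: SI = H_dom * (base_age / age)^0.5
Age ratio = 25 / 36 = 0.69444
sqrt(age_ratio) = 0.83333
SI = 33.4 * 0.83333 = 27.8 m

27.8


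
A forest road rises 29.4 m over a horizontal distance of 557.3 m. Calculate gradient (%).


Formula: Gradient = rise / run * 100
Gradient = 29.4 / 557.3 * 100 = 5.3%

5.3


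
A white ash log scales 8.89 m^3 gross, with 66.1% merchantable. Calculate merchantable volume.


Formula: MV = V_total * (merchantable_pct / 100)
Merchantable fraction = 66.1% / 100 = 0.661
MV = 8.89 m^3 * 0.661 = 5.876 m^3

5.876


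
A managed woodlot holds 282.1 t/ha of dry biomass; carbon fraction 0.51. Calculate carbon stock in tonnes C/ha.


Formula: Carbon Stock = Biomass * Carbon Fraction
C = 282.1 t/ha * 0.51
C = 143.9 t C/ha

143.9


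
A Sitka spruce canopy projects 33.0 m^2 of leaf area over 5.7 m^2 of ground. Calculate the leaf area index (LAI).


Formula: LAI = total leaf area / ground area  (dimensionless)
LAI = 33.0 m^2 / 5.7 m^2
LAI = 5.79

5.79


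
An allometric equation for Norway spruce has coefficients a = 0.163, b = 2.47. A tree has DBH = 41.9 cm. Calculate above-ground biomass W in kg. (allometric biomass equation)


Formula: W = a * DBH^b  (allometric power law)
DBH^b = 41.9^2.47 = 10159.4135
W = 0.163 * 10159.4135 = 1656.0 kg

1656.0


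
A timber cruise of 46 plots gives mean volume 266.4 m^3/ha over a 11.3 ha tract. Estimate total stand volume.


Formula: Total Volume = Mean Volume per ha * Total Area
Total Volume = 266.4 m^3/ha * 11.3 ha
Total Volume = 3010 m^3

3010


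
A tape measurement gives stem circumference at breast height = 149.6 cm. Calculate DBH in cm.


Formula: DBH = C / pi
DBH = 149.6 / pi
pi = 3.14159...
DBH = 47.6 cm

47.6


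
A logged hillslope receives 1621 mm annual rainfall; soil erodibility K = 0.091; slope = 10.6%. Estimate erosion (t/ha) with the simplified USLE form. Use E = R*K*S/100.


Formula: E = R * K * S / 100  (simplified USLE)
R * K = 1621 * 0.091 = 147.511
E = 147.511 * 10.6 / 100 = 15.64 t/ha

15.64


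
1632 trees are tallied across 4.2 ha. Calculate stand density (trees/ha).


Formula: Stand Density = N_trees / Area_ha
Density = 1632 trees / 4.2 ha
Density = 389 trees/ha

389


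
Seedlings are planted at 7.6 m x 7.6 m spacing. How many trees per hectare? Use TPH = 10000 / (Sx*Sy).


Formula: TPH = 10000 m^2/ha / (spacing_x * spacing_y)
Area per tree = 7.6 m * 7.6 m = 57.76 m^2
TPH = 10000 / 57.76 = 173 trees/ha

173


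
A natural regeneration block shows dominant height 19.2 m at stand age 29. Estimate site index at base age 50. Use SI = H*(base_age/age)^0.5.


Formula: SI = H_dom * (base_age / age)^0.5
Age ratio = 50 / 29 = 1.72414
sqrt(age_ratio) = 1.31306
SI = 19.2 * 1.31306 = 25.2 m

25.2


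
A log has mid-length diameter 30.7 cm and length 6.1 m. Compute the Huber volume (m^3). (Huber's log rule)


Huber: V = Am * L,  Am = pi*(Dm/200)^2
Am = pi*(30.7/200)^2 = 0.074023 m^2
V = 0.074023*6.1 = 0.4515 m^3

0.4515


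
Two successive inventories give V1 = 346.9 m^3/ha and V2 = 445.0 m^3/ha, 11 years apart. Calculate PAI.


Formula: PAI = (V_T2 - V_T1) / (T2 - T1)
Volume increment = 445.0 - 346.9 = 98.1 m^3/ha
PAI = 98.1 / 11 = 8.92 m^3/ha/year

8.92


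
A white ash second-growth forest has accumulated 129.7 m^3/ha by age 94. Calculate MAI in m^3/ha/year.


Formula: MAI = Total Volume / Stand Age
MAI = 129.7 m^3/ha / 94 years
MAI = 1.38 m^3/ha/year

1.38


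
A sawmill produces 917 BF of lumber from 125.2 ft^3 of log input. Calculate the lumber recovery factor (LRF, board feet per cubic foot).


Formula: LRF = Lumber Output (BF) / Log Input (ft^3)
LRF = 917 BF / 125.2 ft^3
LRF = 7.32 BF/ft^3

7.32


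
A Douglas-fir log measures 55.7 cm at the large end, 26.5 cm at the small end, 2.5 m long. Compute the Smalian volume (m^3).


Smalian: V = (A1 + A2)/2 * L,  A = pi*(D/200)^2
A1 = pi*(55.7/200)^2 = 0.243669 m^2
A2 = pi*(26.5/200)^2 = 0.055155 m^2
V = (0.243669+0.055155)/2*2.5 = 0.3735 m^3

0.3735


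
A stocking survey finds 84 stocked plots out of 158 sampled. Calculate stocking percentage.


Formula: Stocking % = stocked plots / total plots * 100
Stocking = 84 / 158 * 100
Stocking = 0.5316 * 100 = 53.2%

53.2


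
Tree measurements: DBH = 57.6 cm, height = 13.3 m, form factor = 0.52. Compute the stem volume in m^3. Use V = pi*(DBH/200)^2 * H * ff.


Formula: V = pi * (DBH/200)^2 * H * ff
Radius = DBH/200 = 57.6/200 = 0.288 m
Radius^2 = 0.288^2 = 0.082944 m^2
V = pi * 0.082944 * 13.3 * 0.52
V = 1.802 m^3

1.802


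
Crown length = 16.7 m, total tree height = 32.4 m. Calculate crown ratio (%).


Formula: Crown Ratio = (Crown Length / Total Height) * 100
CR = (16.7 m / 32.4 m) * 100
CR = 0.5154 * 100 = 51.5%

51.5


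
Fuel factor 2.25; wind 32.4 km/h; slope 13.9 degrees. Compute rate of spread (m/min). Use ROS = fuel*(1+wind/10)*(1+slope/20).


Formula: ROS = fuel * (1 + wind/10) * (1 + slope/20)
Wind factor = 1 + 32.4/10 = 4.24
Slope factor = 1 + 13.9/20 = 1.695
ROS = 2.25 * 4.24 * 1.695 = 16.17 m/min

16.17


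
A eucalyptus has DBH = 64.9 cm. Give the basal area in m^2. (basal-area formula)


Formula: BA = pi * (DBH/2)^2 / 10000  (cm^2 to m^2)
Radius = DBH/2 = 64.9/2 = 32.45 cm
BA = pi * 32.45^2 / 10000
   = 3308.1049 cm^2 / 10000
   = 0.3308 m^2

0.3308


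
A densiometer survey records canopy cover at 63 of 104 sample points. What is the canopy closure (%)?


Formula: Canopy closure = covered points / total points * 100
Closure = 63 / 104 * 100
Closure = 0.6058 * 100 = 60.6%

60.6


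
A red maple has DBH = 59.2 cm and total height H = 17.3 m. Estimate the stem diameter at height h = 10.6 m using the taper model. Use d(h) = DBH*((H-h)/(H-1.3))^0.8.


Taper: d(h) = DBH * ((H - h) / (H - 1.3))^0.8
Numerator = H - h = 17.3 - 10.6 = 6.7 m
Denominator = H - 1.3 = 17.3 - 1.3 = 16.0 m
Ratio = 6.7 / 16.0 = 0.41875
d = 59.2 * 0.41875^0.8 = 29.5 cm

29.5


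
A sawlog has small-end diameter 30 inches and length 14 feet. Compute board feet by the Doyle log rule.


Doyle: BF = (D - 4)^2 * L / 16
Adjusted diameter = 30 - 4 = 26 in
(D-4)^2 = 26^2 = 676
BF = 676 * 14 / 16 = 592 BF

592


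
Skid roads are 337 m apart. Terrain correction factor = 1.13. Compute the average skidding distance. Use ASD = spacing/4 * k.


Formula: ASD = (spacing / 4) * correction
Uncorrected distance = spacing / 4 = 337 / 4 = 84.25 m
ASD = 84.25 * 1.13 = 95 m

95


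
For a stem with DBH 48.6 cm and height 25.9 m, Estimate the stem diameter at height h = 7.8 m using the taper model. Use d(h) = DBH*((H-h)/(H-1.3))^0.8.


Taper: d(h) = DBH * ((H - h) / (H - 1.3))^0.8
Numerator = H - h = 25.9 - 7.8 = 18.1 m
Denominator = H - 1.3 = 25.9 - 1.3 = 24.6 m
Ratio = 18.1 / 24.6 = 0.73577
d = 48.6 * 0.73577^0.8 = 38.0 cm

38.0


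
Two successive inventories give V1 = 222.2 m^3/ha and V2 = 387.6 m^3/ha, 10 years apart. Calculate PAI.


Formula: PAI = (V_T2 - V_T1) / (T2 - T1)
Volume increment = 387.6 - 222.2 = 165.4 m^3/ha
PAI = 165.4 / 10 = 16.54 m^3/ha/year

16.54


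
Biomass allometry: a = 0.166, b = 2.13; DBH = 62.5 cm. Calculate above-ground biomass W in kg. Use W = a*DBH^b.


Formula: W = a * DBH^b  (allometric power law)
DBH^b = 62.5^2.13 = 6686.894
W = 0.166 * 6686.894 = 1110.0 kg

1110.0


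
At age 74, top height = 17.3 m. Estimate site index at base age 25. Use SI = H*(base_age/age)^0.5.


Formula: SI = H_dom * (base_age / age)^0.5
Age ratio = 25 / 74 = 0.33784
sqrt(age_ratio) = 0.58124
SI = 17.3 * 0.58124 = 10.1 m

10.1


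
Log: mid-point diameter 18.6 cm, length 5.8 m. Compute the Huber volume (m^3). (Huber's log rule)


Huber: V = Am * L,  Am = pi*(Dm/200)^2
Am = pi*(18.6/200)^2 = 0.027172 m^2
V = 0.027172*5.8 = 0.1576 m^3

0.1576


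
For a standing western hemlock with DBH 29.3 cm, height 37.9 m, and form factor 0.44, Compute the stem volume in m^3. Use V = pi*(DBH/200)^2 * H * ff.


Formula: V = pi * (DBH/200)^2 * H * ff
Radius = DBH/200 = 29.3/200 = 0.1465 m
Radius^2 = 0.1465^2 = 0.02146225 m^2
V = pi * 0.02146225 * 37.9 * 0.44
V = 1.124 m^3

1.124


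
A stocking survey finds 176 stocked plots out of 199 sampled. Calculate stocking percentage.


Formula: Stocking % = stocked plots / total plots * 100
Stocking = 176 / 199 * 100
Stocking = 0.8844 * 100 = 88.4%

88.4


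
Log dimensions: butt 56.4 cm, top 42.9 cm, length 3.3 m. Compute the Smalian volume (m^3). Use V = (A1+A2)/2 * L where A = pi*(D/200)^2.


Smalian: V = (A1 + A2)/2 * L,  A = pi*(D/200)^2
A1 = pi*(56.4/200)^2 = 0.249832 m^2
A2 = pi*(42.9/200)^2 = 0.144545 m^2
V = (0.249832+0.144545)/2*3.3 = 0.6507 m^3

0.6507


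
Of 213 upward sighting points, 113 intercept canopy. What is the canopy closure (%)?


Formula: Canopy closure = covered points / total points * 100
Closure = 113 / 213 * 100
Closure = 0.5305 * 100 = 53.1%

53.1


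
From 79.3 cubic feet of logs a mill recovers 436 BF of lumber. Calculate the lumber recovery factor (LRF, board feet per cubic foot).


Formula: LRF = Lumber Output (BF) / Log Input (ft^3)
LRF = 436 BF / 79.3 ft^3
LRF = 5.5 BF/ft^3

5.5


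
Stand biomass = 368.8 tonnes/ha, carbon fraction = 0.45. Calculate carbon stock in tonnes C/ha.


Formula: Carbon Stock = Biomass * Carbon Fraction
C = 368.8 t/ha * 0.45
C = 166.0 t C/ha

166.0


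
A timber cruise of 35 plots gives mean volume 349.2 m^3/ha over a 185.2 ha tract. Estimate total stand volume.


Formula: Total Volume = Mean Volume per ha * Total Area
Total Volume = 349.2 m^3/ha * 185.2 ha
Total Volume = 64672 m^3

64672


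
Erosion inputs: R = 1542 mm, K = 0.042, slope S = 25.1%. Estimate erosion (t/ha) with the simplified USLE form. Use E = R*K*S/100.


Formula: E = R * K * S / 100  (simplified USLE)
R * K = 1542 * 0.042 = 64.764
E = 64.764 * 25.1 / 100 = 16.26 t/ha

16.26


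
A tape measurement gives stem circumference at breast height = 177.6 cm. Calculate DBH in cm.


Formula: DBH = C / pi
DBH = 177.6 / pi
pi = 3.14159...
DBH = 56.5 cm

56.5


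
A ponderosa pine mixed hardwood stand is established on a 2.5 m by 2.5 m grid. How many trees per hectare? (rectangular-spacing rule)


Formula: TPH = 10000 m^2/ha / (spacing_x * spacing_y)
Area per tree = 2.5 m * 2.5 m = 6.25 m^2
TPH = 10000 / 6.25 = 1600 trees/ha

1600


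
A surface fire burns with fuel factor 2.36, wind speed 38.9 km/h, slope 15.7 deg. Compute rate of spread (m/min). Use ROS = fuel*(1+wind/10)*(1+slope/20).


Formula: ROS = fuel * (1 + wind/10) * (1 + slope/20)
Wind factor = 1 + 38.9/10 = 4.89
Slope factor = 1 + 15.7/20 = 1.785
ROS = 2.36 * 4.89 * 1.785 = 20.6 m/min

20.6


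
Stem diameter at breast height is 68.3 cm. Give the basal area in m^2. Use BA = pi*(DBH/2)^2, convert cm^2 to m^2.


Formula: BA = pi * (DBH/2)^2 / 10000  (cm^2 to m^2)
Radius = DBH/2 = 68.3/2 = 34.15 cm
BA = pi * 34.15^2 / 10000
   = 3663.796 cm^2 / 10000
   = 0.3664 m^2

0.3664


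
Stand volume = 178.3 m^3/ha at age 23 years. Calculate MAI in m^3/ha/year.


Formula: MAI = Total Volume / Stand Age
MAI = 178.3 m^3/ha / 23 years
MAI = 7.75 m^3/ha/year

7.75


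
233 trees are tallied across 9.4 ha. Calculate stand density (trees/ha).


Formula: Stand Density = N_trees / Area_ha
Density = 233 trees / 9.4 ha
Density = 25 trees/ha

25


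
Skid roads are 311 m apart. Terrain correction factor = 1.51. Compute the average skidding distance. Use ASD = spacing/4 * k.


Formula: ASD = (spacing / 4) * correction
Uncorrected distance = spacing / 4 = 311 / 4 = 77.75 m
ASD = 77.75 * 1.51 = 117 m

117


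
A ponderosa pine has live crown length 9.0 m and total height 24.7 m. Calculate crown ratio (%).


Formula: Crown Ratio = (Crown Length / Total Height) * 100
CR = (9.0 m / 24.7 m) * 100
CR = 0.3644 * 100 = 36.4%

36.4


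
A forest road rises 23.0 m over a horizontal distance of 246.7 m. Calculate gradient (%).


Formula: Gradient = rise / run * 100
Gradient = 23.0 / 246.7 * 100 = 9.3%

9.3


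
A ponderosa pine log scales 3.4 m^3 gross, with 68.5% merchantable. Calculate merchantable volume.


Formula: MV = V_total * (merchantable_pct / 100)
Merchantable fraction = 68.5% / 100 = 0.685
MV = 3.4 m^3 * 0.685 = 2.329 m^3

2.329


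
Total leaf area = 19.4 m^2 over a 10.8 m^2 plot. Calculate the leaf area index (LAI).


Formula: LAI = total leaf area / ground area  (dimensionless)
LAI = 19.4 m^2 / 10.8 m^2
LAI = 1.8

1.8


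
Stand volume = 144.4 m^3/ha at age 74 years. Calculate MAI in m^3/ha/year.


Formula: MAI = Total Volume / Stand Age
MAI = 144.4 m^3/ha / 74 years
MAI = 1.95 m^3/ha/year

1.95


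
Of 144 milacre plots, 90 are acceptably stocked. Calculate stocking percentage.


Formula: Stocking % = stocked plots / total plots * 100
Stocking = 90 / 144 * 100
Stocking = 0.625 * 100 = 62.5%

62.5


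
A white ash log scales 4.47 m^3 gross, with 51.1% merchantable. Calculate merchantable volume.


Formula: MV = V_total * (merchantable_pct / 100)
Merchantable fraction = 51.1% / 100 = 0.511
MV = 4.47 m^3 * 0.511 = 2.284 m^3

2.284


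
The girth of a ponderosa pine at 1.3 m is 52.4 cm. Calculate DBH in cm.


Formula: DBH = C / pi
DBH = 52.4 / pi
pi = 3.14159...
DBH = 16.7 cm

16.7


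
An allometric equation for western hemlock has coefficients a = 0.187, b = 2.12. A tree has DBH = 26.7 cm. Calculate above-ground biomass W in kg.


Formula: W = a * DBH^b  (allometric power law)
DBH^b = 26.7^2.12 = 1057.3137
W = 0.187 * 1057.3137 = 197.7 kg

197.7


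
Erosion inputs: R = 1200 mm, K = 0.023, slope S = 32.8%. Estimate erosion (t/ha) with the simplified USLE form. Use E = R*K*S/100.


Formula: E = R * K * S / 100  (simplified USLE)
R * K = 1200 * 0.023 = 27.6
E = 27.6 * 32.8 / 100 = 9.05 t/ha

9.05


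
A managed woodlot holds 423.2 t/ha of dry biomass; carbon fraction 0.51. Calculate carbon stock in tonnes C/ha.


Formula: Carbon Stock = Biomass * Carbon Fraction
C = 423.2 t/ha * 0.51
C = 215.8 t C/ha

215.8


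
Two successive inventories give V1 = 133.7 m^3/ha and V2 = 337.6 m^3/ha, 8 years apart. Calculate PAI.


Formula: PAI = (V_T2 - V_T1) / (T2 - T1)
Volume increment = 337.6 - 133.7 = 203.9 m^3/ha
PAI = 203.9 / 8 = 25.49 m^3/ha/year

25.49


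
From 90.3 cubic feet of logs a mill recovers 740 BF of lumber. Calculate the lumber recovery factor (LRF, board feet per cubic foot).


Formula: LRF = Lumber Output (BF) / Log Input (ft^3)
LRF = 740 BF / 90.3 ft^3
LRF = 8.19 BF/ft^3

8.19


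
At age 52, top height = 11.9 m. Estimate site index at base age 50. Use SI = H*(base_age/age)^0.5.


Formula: SI = H_dom * (base_age / age)^0.5
Age ratio = 50 / 52 = 0.96154
sqrt(age_ratio) = 0.98058
SI = 11.9 * 0.98058 = 11.7 m

11.7


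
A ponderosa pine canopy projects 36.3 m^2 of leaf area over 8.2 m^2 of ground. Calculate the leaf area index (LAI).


Formula: LAI = total leaf area / ground area  (dimensionless)
LAI = 36.3 m^2 / 8.2 m^2
LAI = 4.43

4.43


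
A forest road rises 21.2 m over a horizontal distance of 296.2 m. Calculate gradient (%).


Formula: Gradient = rise / run * 100
Gradient = 21.2 / 296.2 * 100 = 7.2%

7.2


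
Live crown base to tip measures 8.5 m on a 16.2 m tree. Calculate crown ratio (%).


Formula: Crown Ratio = (Crown Length / Total Height) * 100
CR = (8.5 m / 16.2 m) * 100
CR = 0.5247 * 100 = 52.5%

52.5


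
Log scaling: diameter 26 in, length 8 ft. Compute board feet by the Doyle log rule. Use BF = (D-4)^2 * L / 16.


Doyle: BF = (D - 4)^2 * L / 16
Adjusted diameter = 26 - 4 = 22 in
(D-4)^2 = 22^2 = 484
BF = 484 * 8 / 16 = 242 BF

242


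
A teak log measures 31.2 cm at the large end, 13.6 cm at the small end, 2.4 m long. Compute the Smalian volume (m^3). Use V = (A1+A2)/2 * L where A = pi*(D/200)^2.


Smalian: V = (A1 + A2)/2 * L,  A = pi*(D/200)^2
A1 = pi*(31.2/200)^2 = 0.076454 m^2
A2 = pi*(13.6/200)^2 = 0.014527 m^2
V = (0.076454+0.014527)/2*2.4 = 0.1092 m^3

0.1092


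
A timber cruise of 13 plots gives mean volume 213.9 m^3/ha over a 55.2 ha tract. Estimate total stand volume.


Formula: Total Volume = Mean Volume per ha * Total Area
Total Volume = 213.9 m^3/ha * 55.2 ha
Total Volume = 11807 m^3

11807


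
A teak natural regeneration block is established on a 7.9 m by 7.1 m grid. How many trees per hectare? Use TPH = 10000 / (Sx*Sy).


Formula: TPH = 10000 m^2/ha / (spacing_x * spacing_y)
Area per tree = 7.9 m * 7.1 m = 56.09 m^2
TPH = 10000 / 56.09 = 178 trees/ha

178


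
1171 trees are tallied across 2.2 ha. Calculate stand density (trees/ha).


Formula: Stand Density = N_trees / Area_ha
Density = 1171 trees / 2.2 ha
Density = 532 trees/ha

532


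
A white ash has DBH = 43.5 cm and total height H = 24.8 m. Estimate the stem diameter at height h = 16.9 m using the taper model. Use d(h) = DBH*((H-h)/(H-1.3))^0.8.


Taper: d(h) = DBH * ((H - h) / (H - 1.3))^0.8
Numerator = H - h = 24.8 - 16.9 = 7.9 m
Denominator = H - 1.3 = 24.8 - 1.3 = 23.5 m
Ratio = 7.9 / 23.5 = 0.33617
d = 43.5 * 0.33617^0.8 = 18.2 cm

18.2


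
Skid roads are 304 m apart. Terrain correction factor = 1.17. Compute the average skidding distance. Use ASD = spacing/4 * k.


Formula: ASD = (spacing / 4) * correction
Uncorrected distance = spacing / 4 = 304 / 4 = 76 m
ASD = 76 * 1.17 = 89 m

89


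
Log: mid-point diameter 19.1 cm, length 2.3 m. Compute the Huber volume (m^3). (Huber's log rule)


Huber: V = Am * L,  Am = pi*(Dm/200)^2
Am = pi*(19.1/200)^2 = 0.028652 m^2
V = 0.028652*2.3 = 0.0659 m^3

0.0659


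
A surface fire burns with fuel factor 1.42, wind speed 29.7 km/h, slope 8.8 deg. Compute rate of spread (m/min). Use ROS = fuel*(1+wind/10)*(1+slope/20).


Formula: ROS = fuel * (1 + wind/10) * (1 + slope/20)
Wind factor = 1 + 29.7/10 = 3.97
Slope factor = 1 + 8.8/20 = 1.44
ROS = 1.42 * 3.97 * 1.44 = 8.12 m/min

8.12


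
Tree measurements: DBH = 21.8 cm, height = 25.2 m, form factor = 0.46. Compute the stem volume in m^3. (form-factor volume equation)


Formula: V = pi * (DBH/200)^2 * H * ff
Radius = DBH/200 = 21.8/200 = 0.109 m
Radius^2 = 0.109^2 = 0.011881 m^2
V = pi * 0.011881 * 25.2 * 0.46
V = 0.433 m^3

0.433


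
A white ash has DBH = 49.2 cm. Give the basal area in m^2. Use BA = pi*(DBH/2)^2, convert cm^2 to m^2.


Formula: BA = pi * (DBH/2)^2 / 10000  (cm^2 to m^2)
Radius = DBH/2 = 49.2/2 = 24.6 cm
BA = pi * 24.6^2 / 10000
   = 1901.1662 cm^2 / 10000
   = 0.1901 m^2

0.1901


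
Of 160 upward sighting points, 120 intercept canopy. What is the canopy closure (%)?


Formula: Canopy closure = covered points / total points * 100
Closure = 120 / 160 * 100
Closure = 0.75 * 100 = 75.0%

75.0


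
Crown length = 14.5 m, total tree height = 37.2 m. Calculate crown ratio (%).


Formula: Crown Ratio = (Crown Length / Total Height) * 100
CR = (14.5 m / 37.2 m) * 100
CR = 0.3898 * 100 = 39.0%

39.0


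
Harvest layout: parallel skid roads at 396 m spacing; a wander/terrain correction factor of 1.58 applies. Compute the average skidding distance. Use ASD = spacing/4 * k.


Formula: ASD = (spacing / 4) * correction
Uncorrected distance = spacing / 4 = 396 / 4 = 99 m
ASD = 99 * 1.58 = 156 m

156


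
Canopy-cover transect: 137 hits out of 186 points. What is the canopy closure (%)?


Formula: Canopy closure = covered points / total points * 100
Closure = 137 / 186 * 100
Closure = 0.7366 * 100 = 73.7%

73.7


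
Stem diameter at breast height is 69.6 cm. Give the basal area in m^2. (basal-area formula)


Formula: BA = pi * (DBH/2)^2 / 10000  (cm^2 to m^2)
Radius = DBH/2 = 69.6/2 = 34.8 cm
BA = pi * 34.8^2 / 10000
   = 3804.5944 cm^2 / 10000
   = 0.3805 m^2

0.3805


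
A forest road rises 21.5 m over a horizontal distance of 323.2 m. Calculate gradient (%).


Formula: Gradient = rise / run * 100
Gradient = 21.5 / 323.2 * 100 = 6.7%

6.7


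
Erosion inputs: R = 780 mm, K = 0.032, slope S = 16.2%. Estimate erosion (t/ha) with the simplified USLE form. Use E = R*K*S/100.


Formula: E = R * K * S / 100  (simplified USLE)
R * K = 780 * 0.032 = 24.96
E = 24.96 * 16.2 / 100 = 4.04 t/ha

4.04


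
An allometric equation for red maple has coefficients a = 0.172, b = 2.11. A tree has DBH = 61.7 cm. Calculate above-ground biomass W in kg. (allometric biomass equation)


Formula: W = a * DBH^b  (allometric power law)
DBH^b = 61.7^2.11 = 5991.0328
W = 0.172 * 5991.0328 = 1030.5 kg

1030.5


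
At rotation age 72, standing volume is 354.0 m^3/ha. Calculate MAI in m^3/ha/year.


Formula: MAI = Total Volume / Stand Age
MAI = 354.0 m^3/ha / 72 years
MAI = 4.92 m^3/ha/year

4.92


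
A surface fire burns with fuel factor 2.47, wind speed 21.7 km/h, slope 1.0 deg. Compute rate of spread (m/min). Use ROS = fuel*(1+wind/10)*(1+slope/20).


Formula: ROS = fuel * (1 + wind/10) * (1 + slope/20)
Wind factor = 1 + 21.7/10 = 3.17
Slope factor = 1 + 1.0/20 = 1.05
ROS = 2.47 * 3.17 * 1.05 = 8.22 m/min

8.22


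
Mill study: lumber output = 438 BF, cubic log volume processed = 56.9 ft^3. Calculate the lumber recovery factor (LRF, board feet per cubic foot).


Formula: LRF = Lumber Output (BF) / Log Input (ft^3)
LRF = 438 BF / 56.9 ft^3
LRF = 7.7 BF/ft^3

7.7


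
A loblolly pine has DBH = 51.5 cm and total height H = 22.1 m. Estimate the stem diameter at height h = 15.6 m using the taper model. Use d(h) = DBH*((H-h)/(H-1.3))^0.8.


Taper: d(h) = DBH * ((H - h) / (H - 1.3))^0.8
Numerator = H - h = 22.1 - 15.6 = 6.5 m
Denominator = H - 1.3 = 22.1 - 1.3 = 20.8 m
Ratio = 6.5 / 20.8 = 0.3125
d = 51.5 * 0.3125^0.8 = 20.3 cm

20.3


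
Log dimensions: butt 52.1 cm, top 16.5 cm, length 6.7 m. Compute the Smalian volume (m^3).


Smalian: V = (A1 + A2)/2 * L,  A = pi*(D/200)^2
A1 = pi*(52.1/200)^2 = 0.213189 m^2
A2 = pi*(16.5/200)^2 = 0.021382 m^2
V = (0.213189+0.021382)/2*6.7 = 0.7858 m^3

0.7858


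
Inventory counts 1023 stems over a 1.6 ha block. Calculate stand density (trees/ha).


Formula: Stand Density = N_trees / Area_ha
Density = 1023 trees / 1.6 ha
Density = 639 trees/ha

639


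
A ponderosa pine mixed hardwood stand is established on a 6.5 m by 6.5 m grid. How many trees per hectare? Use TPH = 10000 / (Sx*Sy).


Formula: TPH = 10000 m^2/ha / (spacing_x * spacing_y)
Area per tree = 6.5 m * 6.5 m = 42.25 m^2
TPH = 10000 / 42.25 = 237 trees/ha

237


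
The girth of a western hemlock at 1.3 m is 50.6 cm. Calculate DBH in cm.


Formula: DBH = C / pi
DBH = 50.6 / pi
pi = 3.14159...
DBH = 16.1 cm

16.1


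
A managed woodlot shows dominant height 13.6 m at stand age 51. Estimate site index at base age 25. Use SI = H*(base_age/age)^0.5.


Formula: SI = H_dom * (base_age / age)^0.5
Age ratio = 25 / 51 = 0.4902
sqrt(age_ratio) = 0.70014
SI = 13.6 * 0.70014 = 9.5 m

9.5


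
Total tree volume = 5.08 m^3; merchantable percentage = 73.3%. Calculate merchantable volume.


Formula: MV = V_total * (merchantable_pct / 100)
Merchantable fraction = 73.3% / 100 = 0.733
MV = 5.08 m^3 * 0.733 = 3.724 m^3

3.724


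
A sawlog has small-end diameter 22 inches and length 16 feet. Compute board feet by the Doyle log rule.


Doyle: BF = (D - 4)^2 * L / 16
Adjusted diameter = 22 - 4 = 18 in
(D-4)^2 = 18^2 = 324
BF = 324 * 16 / 16 = 324 BF

324


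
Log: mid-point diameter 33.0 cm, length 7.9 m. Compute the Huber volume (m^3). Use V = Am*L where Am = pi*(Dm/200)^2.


Huber: V = Am * L,  Am = pi*(Dm/200)^2
Am = pi*(33.0/200)^2 = 0.08553 m^2
V = 0.08553*7.9 = 0.6757 m^3

0.6757


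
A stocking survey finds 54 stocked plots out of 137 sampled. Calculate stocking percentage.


Formula: Stocking % = stocked plots / total plots * 100
Stocking = 54 / 137 * 100
Stocking = 0.3942 * 100 = 39.4%

39.4


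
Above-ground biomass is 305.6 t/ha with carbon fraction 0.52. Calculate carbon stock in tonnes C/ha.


Formula: Carbon Stock = Biomass * Carbon Fraction
C = 305.6 t/ha * 0.52
C = 158.9 t C/ha

158.9


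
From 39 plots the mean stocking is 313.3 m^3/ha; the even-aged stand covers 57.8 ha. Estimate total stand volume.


Formula: Total Volume = Mean Volume per ha * Total Area
Total Volume = 313.3 m^3/ha * 57.8 ha
Total Volume = 18109 m^3

18109


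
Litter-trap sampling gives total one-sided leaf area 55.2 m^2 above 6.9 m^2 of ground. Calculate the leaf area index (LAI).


Formula: LAI = total leaf area / ground area  (dimensionless)
LAI = 55.2 m^2 / 6.9 m^2
LAI = 8.0

8.0


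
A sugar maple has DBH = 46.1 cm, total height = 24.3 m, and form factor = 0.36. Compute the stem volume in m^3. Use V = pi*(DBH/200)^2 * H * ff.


Formula: V = pi * (DBH/200)^2 * H * ff
Radius = DBH/200 = 46.1/200 = 0.2305 m
Radius^2 = 0.2305^2 = 0.05313025 m^2
V = pi * 0.05313025 * 24.3 * 0.36
V = 1.46 m^3

1.46


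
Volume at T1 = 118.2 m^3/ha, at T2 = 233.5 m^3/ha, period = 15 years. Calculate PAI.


Formula: PAI = (V_T2 - V_T1) / (T2 - T1)
Volume increment = 233.5 - 118.2 = 115.3 m^3/ha
PAI = 115.3 / 15 = 7.69 m^3/ha/year

7.69


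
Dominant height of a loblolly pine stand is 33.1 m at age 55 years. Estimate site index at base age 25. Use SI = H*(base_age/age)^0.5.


Formula: SI = H_dom * (base_age / age)^0.5
Age ratio = 25 / 55 = 0.45455
sqrt(age_ratio) = 0.6742
SI = 33.1 * 0.6742 = 22.3 m

22.3


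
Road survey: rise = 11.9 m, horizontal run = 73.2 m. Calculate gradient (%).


Formula: Gradient = rise / run * 100
Gradient = 11.9 / 73.2 * 100 = 16.3%

16.3


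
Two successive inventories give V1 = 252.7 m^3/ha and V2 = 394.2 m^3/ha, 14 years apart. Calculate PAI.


Formula: PAI = (V_T2 - V_T1) / (T2 - T1)
Volume increment = 394.2 - 252.7 = 141.5 m^3/ha
PAI = 141.5 / 14 = 10.11 m^3/ha/year

10.11


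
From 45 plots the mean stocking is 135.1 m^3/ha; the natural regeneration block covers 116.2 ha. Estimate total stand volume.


Formula: Total Volume = Mean Volume per ha * Total Area
Total Volume = 135.1 m^3/ha * 116.2 ha
Total Volume = 15699 m^3

15699


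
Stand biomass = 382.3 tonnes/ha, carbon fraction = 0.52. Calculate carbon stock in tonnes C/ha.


Formula: Carbon Stock = Biomass * Carbon Fraction
C = 382.3 t/ha * 0.52
C = 198.8 t C/ha

198.8
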